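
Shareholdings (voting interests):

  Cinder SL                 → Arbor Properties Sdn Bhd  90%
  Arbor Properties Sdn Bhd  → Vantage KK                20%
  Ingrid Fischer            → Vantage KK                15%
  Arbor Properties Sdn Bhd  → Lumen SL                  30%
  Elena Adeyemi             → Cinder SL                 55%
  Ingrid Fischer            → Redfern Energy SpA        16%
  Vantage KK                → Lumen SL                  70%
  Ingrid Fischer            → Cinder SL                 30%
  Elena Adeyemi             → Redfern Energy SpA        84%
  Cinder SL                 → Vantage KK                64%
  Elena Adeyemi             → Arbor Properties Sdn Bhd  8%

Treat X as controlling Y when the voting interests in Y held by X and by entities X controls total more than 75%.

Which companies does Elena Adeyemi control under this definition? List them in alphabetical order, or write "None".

Redfern Energy SpA

Elena holds 84% of Redfern, so Elena controls Redfern.
No other company's threshold is met.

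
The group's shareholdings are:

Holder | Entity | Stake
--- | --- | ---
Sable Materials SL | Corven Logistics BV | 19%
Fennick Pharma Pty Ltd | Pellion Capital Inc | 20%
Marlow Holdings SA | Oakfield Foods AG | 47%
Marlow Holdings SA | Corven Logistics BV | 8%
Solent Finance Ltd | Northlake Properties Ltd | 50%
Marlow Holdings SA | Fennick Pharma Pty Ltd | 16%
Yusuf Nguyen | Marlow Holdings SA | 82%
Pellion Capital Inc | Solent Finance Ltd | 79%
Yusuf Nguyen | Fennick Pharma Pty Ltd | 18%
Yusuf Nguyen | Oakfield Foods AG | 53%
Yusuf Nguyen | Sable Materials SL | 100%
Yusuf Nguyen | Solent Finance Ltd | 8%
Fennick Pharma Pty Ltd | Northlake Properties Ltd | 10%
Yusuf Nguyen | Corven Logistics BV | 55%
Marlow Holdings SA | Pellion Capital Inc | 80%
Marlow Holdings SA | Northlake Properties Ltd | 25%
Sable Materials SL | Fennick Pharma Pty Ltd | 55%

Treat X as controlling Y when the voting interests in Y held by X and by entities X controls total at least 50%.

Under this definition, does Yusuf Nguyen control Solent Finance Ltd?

Yusuf holds 82% of Marlow, so Yusuf controls Marlow.
Yusuf holds 100% of Sable, so Yusuf controls Sable.
Sable and Yusuf and Marlow together hold 55% + 18% + 16% = 89% of Fennick, so Yusuf controls Fennick.
Fennick and Marlow together hold 20% + 80% = 100% of Pellion, so Yusuf controls Pellion.
Yusuf and Pellion together hold 8% + 79% = 87% of Solent, so Yusuf controls Solent.

Yes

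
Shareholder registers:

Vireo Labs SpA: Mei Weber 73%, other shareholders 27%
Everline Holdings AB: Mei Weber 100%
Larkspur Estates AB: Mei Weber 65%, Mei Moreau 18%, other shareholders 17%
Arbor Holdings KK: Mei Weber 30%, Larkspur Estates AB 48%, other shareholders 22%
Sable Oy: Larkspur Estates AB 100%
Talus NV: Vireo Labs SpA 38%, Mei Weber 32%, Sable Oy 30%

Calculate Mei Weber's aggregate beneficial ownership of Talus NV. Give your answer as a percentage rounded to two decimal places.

79.24%

Mei Weber reaches Talus along 3 paths.
Via Vireo: 73% × 38% = 27.74%.
Direct stake: 32% = 32%.
Via Larkspur → Sable: 65% × 100% × 30% = 19.5%.
Total: 27.74% + 32% + 19.5% = 79.24%.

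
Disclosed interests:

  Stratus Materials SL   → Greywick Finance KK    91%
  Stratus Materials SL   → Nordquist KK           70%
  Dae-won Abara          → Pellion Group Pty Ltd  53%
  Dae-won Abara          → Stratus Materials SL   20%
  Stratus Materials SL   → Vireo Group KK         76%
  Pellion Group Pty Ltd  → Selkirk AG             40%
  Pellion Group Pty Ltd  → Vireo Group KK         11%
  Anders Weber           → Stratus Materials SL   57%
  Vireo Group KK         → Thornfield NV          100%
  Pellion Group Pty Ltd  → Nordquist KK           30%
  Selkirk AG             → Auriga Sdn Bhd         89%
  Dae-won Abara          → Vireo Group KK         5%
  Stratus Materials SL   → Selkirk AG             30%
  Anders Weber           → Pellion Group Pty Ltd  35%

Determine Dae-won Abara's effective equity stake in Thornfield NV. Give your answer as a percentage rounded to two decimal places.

Dae-won reaches Thornfield along 3 paths.
Via Stratus → Vireo: 20% × 76% × 100% = 15.2%.
Via Pellion → Vireo: 53% × 11% × 100% = 5.83%.
Via Vireo: 5% × 100% = 5%.
Total: 15.2% + 5.83% + 5% = 26.03%.

26.03%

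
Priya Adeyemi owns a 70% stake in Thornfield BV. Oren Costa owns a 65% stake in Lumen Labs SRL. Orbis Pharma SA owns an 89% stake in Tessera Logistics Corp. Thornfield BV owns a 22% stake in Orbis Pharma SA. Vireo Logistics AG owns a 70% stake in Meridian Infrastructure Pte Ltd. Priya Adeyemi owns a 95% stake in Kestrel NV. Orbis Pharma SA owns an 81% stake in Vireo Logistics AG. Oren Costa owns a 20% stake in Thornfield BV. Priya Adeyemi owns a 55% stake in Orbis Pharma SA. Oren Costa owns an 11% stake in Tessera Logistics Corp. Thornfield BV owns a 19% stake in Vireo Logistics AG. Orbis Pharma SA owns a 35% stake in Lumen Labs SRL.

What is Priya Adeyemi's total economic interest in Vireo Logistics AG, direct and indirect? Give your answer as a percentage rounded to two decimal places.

Priya reaches Vireo along 3 paths.
Via Thornfield: 70% × 19% = 13.3%.
Via Orbis: 55% × 81% = 44.55%.
Via Thornfield → Orbis: 70% × 22% × 81% = 12.474%.
Total: 13.3% + 44.55% + 12.474% = 70.324%.
Rounded: 70.32%.

70.32%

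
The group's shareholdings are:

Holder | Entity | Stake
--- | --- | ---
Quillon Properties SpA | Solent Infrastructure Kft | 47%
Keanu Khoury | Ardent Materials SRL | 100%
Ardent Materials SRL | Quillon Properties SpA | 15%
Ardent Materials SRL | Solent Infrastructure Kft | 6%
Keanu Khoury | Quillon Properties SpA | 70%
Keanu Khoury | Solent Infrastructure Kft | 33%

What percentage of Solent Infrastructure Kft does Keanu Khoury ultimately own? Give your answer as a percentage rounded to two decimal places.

Keanu reaches Solent along 4 paths.
Direct stake: 33% = 33%.
Via Quillon: 70% × 47% = 32.9%.
Via Ardent → Quillon: 100% × 15% × 47% = 7.05%.
Via Ardent: 100% × 6% = 6%.
Total: 33% + 32.9% + 7.05% + 6% = 78.95%.

78.95%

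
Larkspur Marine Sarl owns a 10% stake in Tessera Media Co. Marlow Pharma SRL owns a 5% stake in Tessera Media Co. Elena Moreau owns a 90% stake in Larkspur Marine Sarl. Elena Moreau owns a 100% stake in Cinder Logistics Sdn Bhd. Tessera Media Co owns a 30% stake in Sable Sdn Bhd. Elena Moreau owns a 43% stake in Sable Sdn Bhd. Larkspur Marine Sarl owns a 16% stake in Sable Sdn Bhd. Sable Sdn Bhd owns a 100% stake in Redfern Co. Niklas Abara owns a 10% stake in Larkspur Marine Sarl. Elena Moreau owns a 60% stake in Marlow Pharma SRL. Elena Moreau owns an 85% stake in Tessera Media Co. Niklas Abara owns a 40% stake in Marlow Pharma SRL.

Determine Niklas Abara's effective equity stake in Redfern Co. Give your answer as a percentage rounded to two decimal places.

Niklas reaches Redfern along 3 paths.
Via Marlow → Tessera → Sable: 40% × 5% × 30% × 100% = 0.6%.
Via Larkspur → Tessera → Sable: 10% × 10% × 30% × 100% = 0.3%.
Via Larkspur → Sable: 10% × 16% × 100% = 1.6%.
Total: 0.6% + 0.3% + 1.6% = 2.5%.
Rounded: 2.50%.

2.50%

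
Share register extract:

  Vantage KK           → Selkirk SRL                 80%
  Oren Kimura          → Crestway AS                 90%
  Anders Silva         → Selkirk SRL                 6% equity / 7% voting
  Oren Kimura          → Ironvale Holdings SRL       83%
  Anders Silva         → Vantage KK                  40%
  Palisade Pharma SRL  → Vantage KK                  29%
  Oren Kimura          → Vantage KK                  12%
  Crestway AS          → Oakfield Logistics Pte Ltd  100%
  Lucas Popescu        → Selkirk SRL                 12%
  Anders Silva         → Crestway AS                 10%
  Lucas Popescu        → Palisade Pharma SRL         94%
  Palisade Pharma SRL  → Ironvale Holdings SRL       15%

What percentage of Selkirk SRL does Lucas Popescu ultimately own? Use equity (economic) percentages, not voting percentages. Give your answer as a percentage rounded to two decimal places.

Lucas reaches Selkirk along 2 paths.
Direct stake: 12% = 12%.
Via Palisade → Vantage: 94% × 29% × 80% = 21.808%.
Total: 12% + 21.808% = 33.808%.
Rounded: 33.81%.

33.81%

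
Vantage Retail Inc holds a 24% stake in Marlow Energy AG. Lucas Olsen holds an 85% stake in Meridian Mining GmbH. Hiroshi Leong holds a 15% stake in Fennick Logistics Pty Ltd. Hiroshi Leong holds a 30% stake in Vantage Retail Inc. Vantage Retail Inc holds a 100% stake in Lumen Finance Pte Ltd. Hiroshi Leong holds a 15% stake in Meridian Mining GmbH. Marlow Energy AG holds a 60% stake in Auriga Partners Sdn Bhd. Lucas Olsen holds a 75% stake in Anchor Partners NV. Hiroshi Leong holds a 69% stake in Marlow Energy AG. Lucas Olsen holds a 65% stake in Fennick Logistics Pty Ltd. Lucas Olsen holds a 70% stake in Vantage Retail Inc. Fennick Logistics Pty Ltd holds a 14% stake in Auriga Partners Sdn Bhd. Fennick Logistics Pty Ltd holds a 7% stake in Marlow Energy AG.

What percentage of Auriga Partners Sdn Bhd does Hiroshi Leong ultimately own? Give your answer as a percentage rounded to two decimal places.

Hiroshi reaches Auriga along 4 paths.
Via Vantage → Marlow: 30% × 24% × 60% = 4.32%.
Via Marlow: 69% × 60% = 41.4%.
Via Fennick → Marlow: 15% × 7% × 60% = 0.63%.
Via Fennick: 15% × 14% = 2.1%.
Total: 4.32% + 41.4% + 0.63% + 2.1% = 48.45%.

48.45%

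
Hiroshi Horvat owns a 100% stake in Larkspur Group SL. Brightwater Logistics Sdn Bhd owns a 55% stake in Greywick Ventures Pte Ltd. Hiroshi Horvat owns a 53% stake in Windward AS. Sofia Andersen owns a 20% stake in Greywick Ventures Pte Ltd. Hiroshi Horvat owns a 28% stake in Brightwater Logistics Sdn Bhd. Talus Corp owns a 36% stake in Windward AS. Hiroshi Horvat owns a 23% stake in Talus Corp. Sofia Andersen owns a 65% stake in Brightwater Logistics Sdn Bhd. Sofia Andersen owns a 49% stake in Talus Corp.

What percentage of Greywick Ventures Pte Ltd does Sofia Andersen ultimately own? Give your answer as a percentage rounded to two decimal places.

55.75%

Sofia reaches Greywick along 2 paths.
Direct stake: 20% = 20%.
Via Brightwater: 65% × 55% = 35.75%.
Total: 20% + 35.75% = 55.75%.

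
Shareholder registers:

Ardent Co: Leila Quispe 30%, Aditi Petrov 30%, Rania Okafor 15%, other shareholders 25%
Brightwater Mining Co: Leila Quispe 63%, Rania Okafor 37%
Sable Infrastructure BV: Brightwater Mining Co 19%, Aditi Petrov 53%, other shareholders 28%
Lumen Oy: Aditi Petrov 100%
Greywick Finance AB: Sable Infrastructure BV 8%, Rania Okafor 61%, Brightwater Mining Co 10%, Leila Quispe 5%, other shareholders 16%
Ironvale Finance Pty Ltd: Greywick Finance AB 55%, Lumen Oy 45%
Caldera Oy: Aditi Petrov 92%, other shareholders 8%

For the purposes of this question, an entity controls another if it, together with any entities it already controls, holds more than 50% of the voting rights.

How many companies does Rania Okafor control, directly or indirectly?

Rania holds 61% of Greywick, so Rania controls Greywick.
Greywick holds 55% of Ironvale, so Rania controls Ironvale.
No other company's threshold is met.
Rania controls 2 companies.

2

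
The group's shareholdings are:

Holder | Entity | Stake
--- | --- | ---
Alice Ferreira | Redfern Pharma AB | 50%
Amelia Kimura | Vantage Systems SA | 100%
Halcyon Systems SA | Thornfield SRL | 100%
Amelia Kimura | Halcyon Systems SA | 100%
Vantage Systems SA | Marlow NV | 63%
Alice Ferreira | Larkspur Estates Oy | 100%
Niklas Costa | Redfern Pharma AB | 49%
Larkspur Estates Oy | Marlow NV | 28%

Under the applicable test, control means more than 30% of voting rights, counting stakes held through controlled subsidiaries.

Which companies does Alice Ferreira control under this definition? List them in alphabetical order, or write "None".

Alice holds 50% of Redfern, so Alice controls Redfern.
Alice holds 100% of Larkspur, so Alice controls Larkspur.
No other company's threshold is met.

Larkspur Estates Oy, Redfern Pharma AB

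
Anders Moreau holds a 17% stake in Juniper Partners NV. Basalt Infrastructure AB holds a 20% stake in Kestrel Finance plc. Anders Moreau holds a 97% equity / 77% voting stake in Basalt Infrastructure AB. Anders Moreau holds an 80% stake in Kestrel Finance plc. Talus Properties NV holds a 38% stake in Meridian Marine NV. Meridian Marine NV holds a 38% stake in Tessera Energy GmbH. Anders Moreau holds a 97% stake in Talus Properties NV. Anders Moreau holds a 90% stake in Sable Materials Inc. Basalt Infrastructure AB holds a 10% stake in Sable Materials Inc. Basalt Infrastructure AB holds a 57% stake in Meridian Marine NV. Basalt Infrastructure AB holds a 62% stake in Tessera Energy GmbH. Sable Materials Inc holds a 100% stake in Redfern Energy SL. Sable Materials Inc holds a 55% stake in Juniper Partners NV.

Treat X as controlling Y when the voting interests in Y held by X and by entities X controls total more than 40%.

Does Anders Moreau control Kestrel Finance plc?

Anders holds 77% of Basalt, so Anders controls Basalt.
Anders and Basalt together hold 80% + 20% = 100% of Kestrel, so Anders controls Kestrel.

Yes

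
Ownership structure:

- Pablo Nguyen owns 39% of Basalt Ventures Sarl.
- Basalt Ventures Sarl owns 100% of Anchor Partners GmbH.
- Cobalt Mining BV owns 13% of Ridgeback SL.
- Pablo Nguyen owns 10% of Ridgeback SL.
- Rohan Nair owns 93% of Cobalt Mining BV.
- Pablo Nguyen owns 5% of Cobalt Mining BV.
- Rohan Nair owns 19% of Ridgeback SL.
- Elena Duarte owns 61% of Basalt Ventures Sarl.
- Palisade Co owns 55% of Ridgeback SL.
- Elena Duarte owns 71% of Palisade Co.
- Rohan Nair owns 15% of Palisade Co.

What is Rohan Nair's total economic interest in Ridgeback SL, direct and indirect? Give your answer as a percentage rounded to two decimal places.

Rohan reaches Ridgeback along 3 paths.
Via Palisade: 15% × 55% = 8.25%.
Via Cobalt: 93% × 13% = 12.09%.
Direct stake: 19% = 19%.
Total: 8.25% + 12.09% + 19% = 39.34%.

39.34%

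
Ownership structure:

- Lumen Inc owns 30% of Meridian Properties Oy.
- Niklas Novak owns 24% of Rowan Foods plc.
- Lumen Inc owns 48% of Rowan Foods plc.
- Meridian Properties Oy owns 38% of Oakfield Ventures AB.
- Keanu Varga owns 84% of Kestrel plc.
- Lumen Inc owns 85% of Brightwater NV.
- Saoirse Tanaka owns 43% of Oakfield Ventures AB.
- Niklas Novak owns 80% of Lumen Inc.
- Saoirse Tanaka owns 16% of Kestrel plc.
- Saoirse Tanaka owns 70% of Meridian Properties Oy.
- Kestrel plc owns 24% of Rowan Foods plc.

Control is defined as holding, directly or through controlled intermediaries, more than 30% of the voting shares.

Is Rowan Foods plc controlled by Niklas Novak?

Niklas holds 80% of Lumen, so Niklas controls Lumen.
Niklas and Lumen together hold 24% + 48% = 72% of Rowan, so Niklas controls Rowan.

Yes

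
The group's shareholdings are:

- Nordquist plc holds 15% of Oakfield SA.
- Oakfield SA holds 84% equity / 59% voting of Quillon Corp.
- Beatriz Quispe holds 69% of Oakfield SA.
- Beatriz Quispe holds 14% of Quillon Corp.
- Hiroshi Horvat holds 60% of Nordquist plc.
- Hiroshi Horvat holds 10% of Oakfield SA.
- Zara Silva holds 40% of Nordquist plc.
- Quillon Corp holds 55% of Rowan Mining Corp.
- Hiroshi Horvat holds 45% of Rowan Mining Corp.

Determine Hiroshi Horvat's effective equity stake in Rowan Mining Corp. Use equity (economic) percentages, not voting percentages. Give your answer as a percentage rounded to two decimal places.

Hiroshi reaches Rowan along 3 paths.
Direct stake: 45% = 45%.
Via Oakfield → Quillon: 10% × 84% × 55% = 4.62%.
Via Nordquist → Oakfield → Quillon: 60% × 15% × 84% × 55% = 4.158%.
Total: 45% + 4.62% + 4.158% = 53.778%.
Rounded: 53.78%.

53.78%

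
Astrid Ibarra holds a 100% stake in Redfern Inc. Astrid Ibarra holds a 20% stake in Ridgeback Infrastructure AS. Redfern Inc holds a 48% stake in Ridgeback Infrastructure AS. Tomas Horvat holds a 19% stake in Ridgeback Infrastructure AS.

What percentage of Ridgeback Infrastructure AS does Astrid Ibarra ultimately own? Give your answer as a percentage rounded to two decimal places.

68.00%

Astrid reaches Ridgeback along 2 paths.
Direct stake: 20% = 20%.
Via Redfern: 100% × 48% = 48%.
Total: 20% + 48% = 68%.
Rounded: 68.00%.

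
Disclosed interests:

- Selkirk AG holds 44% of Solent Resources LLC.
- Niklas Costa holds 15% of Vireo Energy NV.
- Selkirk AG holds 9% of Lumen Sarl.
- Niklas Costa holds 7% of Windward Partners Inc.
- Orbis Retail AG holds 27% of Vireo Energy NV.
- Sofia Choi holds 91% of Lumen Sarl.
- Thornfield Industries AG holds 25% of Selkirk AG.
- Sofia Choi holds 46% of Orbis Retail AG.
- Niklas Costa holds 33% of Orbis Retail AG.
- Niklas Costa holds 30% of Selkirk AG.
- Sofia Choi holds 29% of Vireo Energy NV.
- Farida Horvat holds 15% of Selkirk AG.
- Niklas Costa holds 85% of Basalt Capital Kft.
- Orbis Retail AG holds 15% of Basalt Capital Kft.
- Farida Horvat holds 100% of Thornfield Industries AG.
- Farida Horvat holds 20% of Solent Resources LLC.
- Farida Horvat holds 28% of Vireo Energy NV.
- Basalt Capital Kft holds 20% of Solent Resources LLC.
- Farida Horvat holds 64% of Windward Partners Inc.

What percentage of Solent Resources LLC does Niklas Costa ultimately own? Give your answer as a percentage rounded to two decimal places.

31.19%

Niklas reaches Solent along 3 paths.
Via Selkirk: 30% × 44% = 13.2%.
Via Basalt: 85% × 20% = 17%.
Via Orbis → Basalt: 33% × 15% × 20% = 0.99%.
Total: 13.2% + 17% + 0.99% = 31.19%.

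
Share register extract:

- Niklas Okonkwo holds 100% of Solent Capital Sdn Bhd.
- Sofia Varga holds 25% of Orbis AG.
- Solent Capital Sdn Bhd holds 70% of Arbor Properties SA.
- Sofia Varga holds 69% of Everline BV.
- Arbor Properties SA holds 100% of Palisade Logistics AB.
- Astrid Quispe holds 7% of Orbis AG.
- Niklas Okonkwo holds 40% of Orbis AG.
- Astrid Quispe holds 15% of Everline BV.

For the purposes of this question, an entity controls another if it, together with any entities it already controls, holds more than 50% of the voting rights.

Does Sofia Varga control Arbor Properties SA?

Sofia holds 69% of Everline, so Sofia controls Everline.
Neither Sofia nor any entity Sofia controls holds any voting interest in Arbor.
So Sofia does not control Arbor.

No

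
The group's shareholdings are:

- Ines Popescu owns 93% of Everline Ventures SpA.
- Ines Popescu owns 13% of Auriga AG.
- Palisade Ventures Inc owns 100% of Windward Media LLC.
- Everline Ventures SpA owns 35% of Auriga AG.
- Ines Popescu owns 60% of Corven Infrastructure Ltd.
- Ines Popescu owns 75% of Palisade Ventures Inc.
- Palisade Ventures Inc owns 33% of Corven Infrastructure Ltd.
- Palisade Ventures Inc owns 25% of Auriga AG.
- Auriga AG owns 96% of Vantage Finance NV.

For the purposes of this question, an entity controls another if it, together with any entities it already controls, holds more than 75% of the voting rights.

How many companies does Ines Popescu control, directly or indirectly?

Ines holds 93% of Everline, so Ines controls Everline.
No other company's threshold is met.
Ines controls 1 company.

1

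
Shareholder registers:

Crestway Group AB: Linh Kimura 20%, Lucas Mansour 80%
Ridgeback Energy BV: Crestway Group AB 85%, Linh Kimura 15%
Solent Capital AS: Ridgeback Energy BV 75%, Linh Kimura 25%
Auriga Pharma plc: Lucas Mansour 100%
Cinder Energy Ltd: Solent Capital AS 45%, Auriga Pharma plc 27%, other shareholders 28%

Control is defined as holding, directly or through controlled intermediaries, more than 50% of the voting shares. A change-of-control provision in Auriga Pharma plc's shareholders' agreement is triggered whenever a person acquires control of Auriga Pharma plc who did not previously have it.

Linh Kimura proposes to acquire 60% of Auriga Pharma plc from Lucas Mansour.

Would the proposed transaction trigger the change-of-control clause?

Yes

The purchase adds only to Linh's holdings (Lucas's stake shrinks), so Linh is the only person who could newly come to control Auriga.
Linh's largest direct stake is 25% in Solent, which does not meet the threshold, so Linh controls no company.
Neither Linh nor any entity Linh controls holds any voting interest in Auriga.
So before the transaction, Linh does not control Auriga.
After the purchase, Linh holds 60% of Auriga directly, and Lucas's stake falls to 40%.
Linh holds 60% of Auriga, so Linh controls Auriga.
Linh did not control Auriga before and does after, so the clause is triggered.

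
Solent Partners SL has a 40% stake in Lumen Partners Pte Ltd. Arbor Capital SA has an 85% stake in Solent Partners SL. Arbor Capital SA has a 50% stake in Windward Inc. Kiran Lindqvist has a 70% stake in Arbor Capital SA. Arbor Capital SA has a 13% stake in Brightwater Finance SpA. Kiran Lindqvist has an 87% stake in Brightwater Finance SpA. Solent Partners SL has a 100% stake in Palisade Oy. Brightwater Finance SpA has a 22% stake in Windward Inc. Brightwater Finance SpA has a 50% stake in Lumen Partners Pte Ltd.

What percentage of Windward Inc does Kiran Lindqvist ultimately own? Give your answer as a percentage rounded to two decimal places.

56.14%

Kiran reaches Windward along 3 paths.
Via Arbor → Brightwater: 70% × 13% × 22% = 2.002%.
Via Brightwater: 87% × 22% = 19.14%.
Via Arbor: 70% × 50% = 35%.
Total: 2.002% + 19.14% + 35% = 56.142%.
Rounded: 56.14%.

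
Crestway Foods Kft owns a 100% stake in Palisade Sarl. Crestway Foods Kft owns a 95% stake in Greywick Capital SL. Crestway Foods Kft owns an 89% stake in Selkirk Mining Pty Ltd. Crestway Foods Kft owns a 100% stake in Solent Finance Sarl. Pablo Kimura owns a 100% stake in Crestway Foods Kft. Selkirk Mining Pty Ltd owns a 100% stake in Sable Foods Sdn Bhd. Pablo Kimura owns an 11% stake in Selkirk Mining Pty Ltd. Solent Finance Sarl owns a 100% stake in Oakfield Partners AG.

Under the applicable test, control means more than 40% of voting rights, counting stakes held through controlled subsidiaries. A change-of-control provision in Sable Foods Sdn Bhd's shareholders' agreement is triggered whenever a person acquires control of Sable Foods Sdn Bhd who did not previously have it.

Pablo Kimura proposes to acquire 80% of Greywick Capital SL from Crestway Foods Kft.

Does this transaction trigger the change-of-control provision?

No

The purchase adds only to Pablo's holdings (Crestway's stake shrinks), so Pablo is the only person who could newly come to control Sable.
Pablo holds 100% of Crestway, so Pablo controls Crestway.
Crestway and Pablo together hold 89% + 11% = 100% of Selkirk, so Pablo controls Selkirk.
Selkirk holds 100% of Sable, so Pablo controls Sable.
So Pablo already controls Sable before the transaction.
After the purchase, Pablo holds 80% of Greywick directly, and Crestway's stake falls to 15%.
Pablo controlled Sable already, so this is not a new person acquiring control; every other person's position is unchanged or reduced.
No new person acquires control, so the clause is not triggered.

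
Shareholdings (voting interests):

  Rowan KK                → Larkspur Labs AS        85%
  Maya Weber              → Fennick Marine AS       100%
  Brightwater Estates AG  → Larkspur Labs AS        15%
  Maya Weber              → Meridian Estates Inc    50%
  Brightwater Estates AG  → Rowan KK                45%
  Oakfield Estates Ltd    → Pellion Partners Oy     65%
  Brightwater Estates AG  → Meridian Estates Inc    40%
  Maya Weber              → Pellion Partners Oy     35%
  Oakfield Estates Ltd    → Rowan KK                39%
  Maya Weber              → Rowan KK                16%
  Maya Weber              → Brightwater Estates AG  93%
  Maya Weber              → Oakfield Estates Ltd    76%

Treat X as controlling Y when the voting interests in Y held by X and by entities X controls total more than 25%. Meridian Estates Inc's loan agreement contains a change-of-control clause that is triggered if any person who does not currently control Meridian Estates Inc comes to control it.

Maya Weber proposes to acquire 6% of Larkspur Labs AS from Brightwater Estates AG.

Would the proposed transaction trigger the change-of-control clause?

No

The purchase adds only to Maya's holdings (Brightwater's stake shrinks), so Maya is the only person who could newly come to control Meridian.
Maya holds 93% of Brightwater, so Maya controls Brightwater.
Maya and Brightwater together hold 50% + 40% = 90% of Meridian, so Maya controls Meridian.
So Maya already controls Meridian before the transaction.
After the purchase, Maya holds 6% of Larkspur directly, and Brightwater's stake falls to 9%.
Maya controlled Meridian already, so this is not a new person acquiring control; every other person's position is unchanged or reduced.
No new person acquires control, so the clause is not triggered.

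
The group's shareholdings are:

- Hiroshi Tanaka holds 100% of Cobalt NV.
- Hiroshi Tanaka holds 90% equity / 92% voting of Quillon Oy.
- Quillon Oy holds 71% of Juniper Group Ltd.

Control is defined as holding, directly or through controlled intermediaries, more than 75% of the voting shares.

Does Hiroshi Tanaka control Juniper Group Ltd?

Hiroshi holds 92% of Quillon, so Hiroshi controls Quillon.
Hiroshi holds 100% of Cobalt, so Hiroshi controls Cobalt.
In Juniper, Hiroshi's side holds only 71%, not > 75%.
So Hiroshi does not control Juniper.

No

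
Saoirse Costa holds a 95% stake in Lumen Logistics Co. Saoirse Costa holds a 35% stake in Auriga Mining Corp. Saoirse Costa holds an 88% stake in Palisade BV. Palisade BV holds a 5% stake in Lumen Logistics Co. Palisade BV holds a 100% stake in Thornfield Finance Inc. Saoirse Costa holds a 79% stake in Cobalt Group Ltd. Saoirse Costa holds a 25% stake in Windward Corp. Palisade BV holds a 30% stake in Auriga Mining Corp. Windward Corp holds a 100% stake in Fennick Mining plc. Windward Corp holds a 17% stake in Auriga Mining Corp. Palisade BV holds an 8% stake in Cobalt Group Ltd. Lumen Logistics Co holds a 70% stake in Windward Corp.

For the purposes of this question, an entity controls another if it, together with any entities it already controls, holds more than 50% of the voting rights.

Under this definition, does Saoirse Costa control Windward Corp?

Yes

Saoirse holds 88% of Palisade, so Saoirse controls Palisade.
Saoirse and Palisade together hold 95% + 5% = 100% of Lumen, so Saoirse controls Lumen.
Lumen and Saoirse together hold 70% + 25% = 95% of Windward, so Saoirse controls Windward.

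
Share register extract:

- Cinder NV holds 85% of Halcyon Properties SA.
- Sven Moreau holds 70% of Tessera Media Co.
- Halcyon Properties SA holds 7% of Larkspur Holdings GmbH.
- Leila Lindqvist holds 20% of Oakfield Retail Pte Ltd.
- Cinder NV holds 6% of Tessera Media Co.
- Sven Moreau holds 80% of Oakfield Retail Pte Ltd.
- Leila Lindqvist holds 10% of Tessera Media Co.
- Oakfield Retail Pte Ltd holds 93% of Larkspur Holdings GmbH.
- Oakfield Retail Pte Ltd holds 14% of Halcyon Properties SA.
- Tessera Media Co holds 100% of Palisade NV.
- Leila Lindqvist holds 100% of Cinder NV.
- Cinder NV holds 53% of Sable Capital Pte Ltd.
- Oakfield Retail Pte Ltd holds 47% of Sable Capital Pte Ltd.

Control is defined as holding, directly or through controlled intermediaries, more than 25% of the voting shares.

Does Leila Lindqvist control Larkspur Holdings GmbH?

No

Leila holds 100% of Cinder, so Leila controls Cinder.
Cinder holds 53% of Sable, so Leila controls Sable.
Cinder holds 85% of Halcyon, so Leila controls Halcyon.
In Larkspur, Leila's side holds only 7%, not > 25%.
So Leila does not control Larkspur.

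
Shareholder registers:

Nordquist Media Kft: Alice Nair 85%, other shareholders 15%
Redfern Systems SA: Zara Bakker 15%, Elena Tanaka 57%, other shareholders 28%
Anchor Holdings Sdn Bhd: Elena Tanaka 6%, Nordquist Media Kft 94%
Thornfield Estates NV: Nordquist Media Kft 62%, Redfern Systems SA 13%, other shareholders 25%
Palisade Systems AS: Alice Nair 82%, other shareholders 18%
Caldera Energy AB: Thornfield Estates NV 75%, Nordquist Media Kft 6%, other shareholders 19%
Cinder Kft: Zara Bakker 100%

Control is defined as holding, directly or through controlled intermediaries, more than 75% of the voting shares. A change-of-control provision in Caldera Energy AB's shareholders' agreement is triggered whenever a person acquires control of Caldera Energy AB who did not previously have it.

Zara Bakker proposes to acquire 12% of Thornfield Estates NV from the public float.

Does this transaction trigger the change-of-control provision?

No

The purchase changes only Zara's holdings, so Zara is the only person who could newly come to control Caldera.
Zara holds 100% of Cinder, so Zara controls Cinder.
Neither Zara nor any entity Zara controls holds any voting interest in Caldera.
So before the transaction, Zara does not control Caldera.
After the purchase, Zara holds 12% of Thornfield directly.
Zara's side now holds 12% of Thornfield, not > 75%, so Zara still does not control Thornfield.
After the transaction, neither Zara nor any entity Zara controls holds a voting interest in Caldera, so Zara still does not control it.
No new person acquires control, so the clause is not triggered.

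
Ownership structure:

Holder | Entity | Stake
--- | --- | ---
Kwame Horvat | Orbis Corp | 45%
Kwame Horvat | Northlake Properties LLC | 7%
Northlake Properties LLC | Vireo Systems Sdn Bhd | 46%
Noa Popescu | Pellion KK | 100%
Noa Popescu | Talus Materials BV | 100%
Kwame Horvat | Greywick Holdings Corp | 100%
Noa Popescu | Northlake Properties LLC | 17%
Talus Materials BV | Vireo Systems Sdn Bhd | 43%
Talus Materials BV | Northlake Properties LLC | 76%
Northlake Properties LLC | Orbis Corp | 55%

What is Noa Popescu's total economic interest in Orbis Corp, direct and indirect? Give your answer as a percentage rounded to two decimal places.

51.15%

Noa reaches Orbis along 2 paths.
Via Talus → Northlake: 100% × 76% × 55% = 41.8%.
Via Northlake: 17% × 55% = 9.35%.
Total: 41.8% + 9.35% = 51.15%.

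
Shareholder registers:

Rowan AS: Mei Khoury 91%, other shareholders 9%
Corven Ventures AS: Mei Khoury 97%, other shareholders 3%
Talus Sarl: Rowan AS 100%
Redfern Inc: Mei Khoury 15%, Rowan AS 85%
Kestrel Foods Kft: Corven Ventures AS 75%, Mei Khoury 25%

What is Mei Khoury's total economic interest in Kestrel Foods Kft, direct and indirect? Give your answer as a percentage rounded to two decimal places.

Mei reaches Kestrel along 2 paths.
Via Corven: 97% × 75% = 72.75%.
Direct stake: 25% = 25%.
Total: 72.75% + 25% = 97.75%.

97.75%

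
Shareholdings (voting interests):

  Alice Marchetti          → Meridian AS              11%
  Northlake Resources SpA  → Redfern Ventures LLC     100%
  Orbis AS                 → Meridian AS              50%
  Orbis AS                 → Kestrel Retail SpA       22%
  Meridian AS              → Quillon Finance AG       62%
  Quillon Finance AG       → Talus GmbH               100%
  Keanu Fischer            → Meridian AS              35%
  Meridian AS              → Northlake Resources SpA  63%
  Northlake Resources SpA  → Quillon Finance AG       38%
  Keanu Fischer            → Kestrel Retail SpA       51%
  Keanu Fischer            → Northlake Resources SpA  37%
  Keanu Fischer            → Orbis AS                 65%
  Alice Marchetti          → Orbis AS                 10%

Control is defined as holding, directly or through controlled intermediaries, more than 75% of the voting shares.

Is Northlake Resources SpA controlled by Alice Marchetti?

Alice's largest direct stake is 11% in Meridian, which does not meet the threshold, so Alice controls no company.
Neither Alice nor any entity Alice controls holds any voting interest in Northlake.
So Alice does not control Northlake.

No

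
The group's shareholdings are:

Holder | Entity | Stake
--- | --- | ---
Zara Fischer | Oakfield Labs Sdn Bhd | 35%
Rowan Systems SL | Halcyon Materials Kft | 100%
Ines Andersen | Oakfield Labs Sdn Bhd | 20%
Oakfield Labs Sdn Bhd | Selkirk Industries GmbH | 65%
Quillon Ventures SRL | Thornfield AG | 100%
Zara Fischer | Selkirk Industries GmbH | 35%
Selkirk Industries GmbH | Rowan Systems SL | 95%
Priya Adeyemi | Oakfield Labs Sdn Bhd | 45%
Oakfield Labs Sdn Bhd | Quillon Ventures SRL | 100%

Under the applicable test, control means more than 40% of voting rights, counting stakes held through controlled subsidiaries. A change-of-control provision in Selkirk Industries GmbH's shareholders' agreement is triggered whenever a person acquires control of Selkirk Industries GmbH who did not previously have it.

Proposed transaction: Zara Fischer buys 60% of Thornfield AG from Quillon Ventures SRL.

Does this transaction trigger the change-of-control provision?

No

The purchase adds only to Zara's holdings (Quillon's stake shrinks), so Zara is the only person who could newly come to control Selkirk.
Zara's largest direct stake is 35% in Oakfield, which does not meet the threshold, so Zara controls no company.
In Selkirk, Zara's side holds only 35%, not > 40%.
So before the transaction, Zara does not control Selkirk.
After the purchase, Zara holds 60% of Thornfield directly, and Quillon's stake falls to 40%.
Zara holds 60% of Thornfield, so Zara controls Thornfield.
After the transaction, Zara's side holds 35% of Selkirk, not > 40%, so Zara still does not control Selkirk.
No new person acquires control, so the clause is not triggered.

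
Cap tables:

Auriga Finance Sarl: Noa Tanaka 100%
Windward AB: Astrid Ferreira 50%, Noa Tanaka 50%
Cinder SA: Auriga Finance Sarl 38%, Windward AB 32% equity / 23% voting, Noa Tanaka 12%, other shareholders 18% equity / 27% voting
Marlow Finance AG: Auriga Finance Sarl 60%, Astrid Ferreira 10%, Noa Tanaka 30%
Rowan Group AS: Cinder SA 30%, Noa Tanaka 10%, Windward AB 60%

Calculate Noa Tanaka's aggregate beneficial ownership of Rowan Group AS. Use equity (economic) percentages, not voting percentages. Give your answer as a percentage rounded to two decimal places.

Noa reaches Rowan along 5 paths.
Via Auriga → Cinder: 100% × 38% × 30% = 11.4%.
Via Windward → Cinder: 50% × 32% × 30% = 4.8%.
Via Cinder: 12% × 30% = 3.6%.
Direct stake: 10% = 10%.
Via Windward: 50% × 60% = 30%.
Total: 11.4% + 4.8% + 3.6% + 10% + 30% = 59.8%.
Rounded: 59.80%.

59.80%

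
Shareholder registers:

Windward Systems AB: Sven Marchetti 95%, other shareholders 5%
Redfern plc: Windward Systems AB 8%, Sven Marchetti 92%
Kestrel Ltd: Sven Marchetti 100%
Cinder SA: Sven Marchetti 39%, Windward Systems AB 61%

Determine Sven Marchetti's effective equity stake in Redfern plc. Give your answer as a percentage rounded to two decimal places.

99.60%

Sven reaches Redfern along 2 paths.
Via Windward: 95% × 8% = 7.6%.
Direct stake: 92% = 92%.
Total: 7.6% + 92% = 99.6%.
Rounded: 99.60%.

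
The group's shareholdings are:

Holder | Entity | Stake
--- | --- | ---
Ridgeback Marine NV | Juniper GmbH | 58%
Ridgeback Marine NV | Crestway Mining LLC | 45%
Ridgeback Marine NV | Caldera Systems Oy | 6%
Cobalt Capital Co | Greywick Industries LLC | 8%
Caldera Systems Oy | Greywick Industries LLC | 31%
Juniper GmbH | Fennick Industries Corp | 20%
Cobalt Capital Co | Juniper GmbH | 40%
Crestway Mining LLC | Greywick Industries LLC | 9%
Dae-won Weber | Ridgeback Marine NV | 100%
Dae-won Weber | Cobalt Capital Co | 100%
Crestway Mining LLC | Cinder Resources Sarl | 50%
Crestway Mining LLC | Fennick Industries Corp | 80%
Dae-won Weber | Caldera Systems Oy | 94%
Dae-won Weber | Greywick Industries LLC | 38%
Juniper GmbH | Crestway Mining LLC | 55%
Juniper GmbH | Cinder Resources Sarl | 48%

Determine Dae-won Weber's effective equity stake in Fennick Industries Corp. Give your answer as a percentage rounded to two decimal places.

98.72%

Dae-won reaches Fennick along 5 paths.
Via Cobalt → Juniper: 100% × 40% × 20% = 8%.
Via Ridgeback → Juniper: 100% × 58% × 20% = 11.6%.
Via Ridgeback → Crestway: 100% × 45% × 80% = 36%.
Via Cobalt → Juniper → Crestway: 100% × 40% × 55% × 80% = 17.6%.
Via Ridgeback → Juniper → Crestway: 100% × 58% × 55% × 80% = 25.52%.
Total: 8% + 11.6% + 36% + 17.6% + 25.52% = 98.72%.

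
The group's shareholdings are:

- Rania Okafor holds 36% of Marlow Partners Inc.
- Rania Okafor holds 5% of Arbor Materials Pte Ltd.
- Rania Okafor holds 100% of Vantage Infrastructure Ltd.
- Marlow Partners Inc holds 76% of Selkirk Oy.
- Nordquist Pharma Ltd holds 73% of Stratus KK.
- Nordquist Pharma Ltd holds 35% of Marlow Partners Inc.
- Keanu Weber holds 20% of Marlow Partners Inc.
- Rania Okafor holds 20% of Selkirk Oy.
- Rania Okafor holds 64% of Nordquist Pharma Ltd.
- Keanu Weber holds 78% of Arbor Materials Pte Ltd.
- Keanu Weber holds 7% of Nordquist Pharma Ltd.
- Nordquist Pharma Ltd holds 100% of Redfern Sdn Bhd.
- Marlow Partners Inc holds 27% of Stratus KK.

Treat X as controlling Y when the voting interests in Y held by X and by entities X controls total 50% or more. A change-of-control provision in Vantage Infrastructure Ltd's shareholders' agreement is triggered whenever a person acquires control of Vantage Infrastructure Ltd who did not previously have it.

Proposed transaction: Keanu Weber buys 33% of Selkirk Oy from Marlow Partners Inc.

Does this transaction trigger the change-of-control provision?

The purchase adds only to Keanu's holdings (Marlow's stake shrinks), so Keanu is the only person who could newly come to control Vantage.
Keanu holds 78% of Arbor, so Keanu controls Arbor.
Neither Keanu nor any entity Keanu controls holds any voting interest in Vantage.
So before the transaction, Keanu does not control Vantage.
After the purchase, Keanu holds 33% of Selkirk directly, and Marlow's stake falls to 43%.
Keanu's side now holds 33% of Selkirk, not ≥ 50%, so Keanu still does not control Selkirk.
After the transaction, neither Keanu nor any entity Keanu controls holds a voting interest in Vantage, so Keanu still does not control it.
No new person acquires control, so the clause is not triggered.

No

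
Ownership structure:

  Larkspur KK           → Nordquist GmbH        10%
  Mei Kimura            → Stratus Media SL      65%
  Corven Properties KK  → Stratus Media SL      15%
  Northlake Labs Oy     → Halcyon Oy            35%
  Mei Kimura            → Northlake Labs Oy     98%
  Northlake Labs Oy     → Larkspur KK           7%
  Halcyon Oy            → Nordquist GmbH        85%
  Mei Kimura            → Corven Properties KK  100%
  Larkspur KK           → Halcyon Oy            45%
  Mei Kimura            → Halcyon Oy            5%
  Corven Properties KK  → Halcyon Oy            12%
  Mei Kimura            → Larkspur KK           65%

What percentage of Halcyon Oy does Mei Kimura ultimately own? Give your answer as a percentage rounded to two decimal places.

Mei reaches Halcyon along 5 paths.
Via Larkspur: 65% × 45% = 29.25%.
Via Northlake → Larkspur: 98% × 7% × 45% = 3.087%.
Direct stake: 5% = 5%.
Via Northlake: 98% × 35% = 34.3%.
Via Corven: 100% × 12% = 12%.
Total: 29.25% + 3.087% + 5% + 34.3% + 12% = 83.637%.
Rounded: 83.64%.

83.64%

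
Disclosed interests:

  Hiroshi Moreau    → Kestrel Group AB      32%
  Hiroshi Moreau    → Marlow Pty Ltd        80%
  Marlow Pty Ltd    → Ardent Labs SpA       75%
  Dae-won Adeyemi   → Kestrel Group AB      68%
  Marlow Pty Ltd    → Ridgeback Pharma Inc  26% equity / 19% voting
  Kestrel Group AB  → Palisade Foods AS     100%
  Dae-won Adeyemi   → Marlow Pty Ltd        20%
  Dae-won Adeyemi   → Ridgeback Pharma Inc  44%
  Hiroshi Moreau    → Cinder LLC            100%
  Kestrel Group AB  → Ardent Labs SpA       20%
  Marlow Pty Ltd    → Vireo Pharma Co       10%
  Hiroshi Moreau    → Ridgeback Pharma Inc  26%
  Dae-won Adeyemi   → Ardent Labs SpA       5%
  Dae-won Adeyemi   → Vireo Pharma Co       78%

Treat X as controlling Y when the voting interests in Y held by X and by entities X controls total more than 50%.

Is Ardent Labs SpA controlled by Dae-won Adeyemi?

Dae-won holds 68% of Kestrel, so Dae-won controls Kestrel.
Dae-won holds 78% of Vireo, so Dae-won controls Vireo.
Kestrel holds 100% of Palisade, so Dae-won controls Palisade.
In Ardent, Dae-won's side holds only 5% + 20% = 25%, not > 50%.
So Dae-won does not control Ardent.

No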